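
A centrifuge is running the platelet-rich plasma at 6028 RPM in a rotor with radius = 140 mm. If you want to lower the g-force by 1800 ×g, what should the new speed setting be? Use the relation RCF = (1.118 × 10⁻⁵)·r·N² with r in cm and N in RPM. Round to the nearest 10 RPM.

r = 140 mm = 14.0 cm
Current RCF = 1.118 × 10⁻⁵ × 14 × (6028)² = 1.118 × 10⁻⁵ × 14 × 36,336,784 ≈ 5,687.4 × g
Target RCF = 5,687.4 − 1,800 = 3,887.4 × g
N² = 3,887.4 / (15.652 × 10⁻⁵) = 24,836,443
N ≈ √24,836,443 ≈ 4,983.6

≈ 4980 RPM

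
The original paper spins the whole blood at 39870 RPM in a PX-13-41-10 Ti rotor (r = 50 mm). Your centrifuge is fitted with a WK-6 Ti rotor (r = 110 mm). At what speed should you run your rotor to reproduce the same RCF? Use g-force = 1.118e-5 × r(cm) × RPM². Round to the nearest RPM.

Original rotor: r = 50 mm = 5.0 cm
RCF = 1.118 × 10⁻⁵ × r × N²
RCF_original = 1.118 × 10⁻⁵ × 5 × (39870)² = 1.118 × 10⁻⁵ × 5 × 1,589,616,900 ≈ 88,859.6 × g
Your rotor: r = 110 mm = 11.0 cm
88,859.6 = 1.118 × 10⁻⁵ × 11 × N²
N² = 88,859.6 / (12.298 × 10⁻⁵) = 722,553,261
N ≈ √722,553,261 ≈ 26,880.4

≈ 26880 RPM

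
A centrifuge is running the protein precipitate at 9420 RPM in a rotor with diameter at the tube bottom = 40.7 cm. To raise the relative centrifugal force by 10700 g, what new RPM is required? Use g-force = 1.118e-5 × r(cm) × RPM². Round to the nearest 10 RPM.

r = 40.7 / 2 = 20.35 cm
Current RCF = 1.118 × 10⁻⁵ × 20.35 × (9420)² = 1.118 × 10⁻⁵ × 20.35 × 88,736,400 ≈ 20,188.7 × g
Target RCF = 20,188.7 + 10,700 = 30,888.7 × g
N² = 30,888.7 / (22.7513 × 10⁻⁵) = 135,766,747
N ≈ √135,766,747 ≈ 11,651.9

N₂ ≈ 11650 RPM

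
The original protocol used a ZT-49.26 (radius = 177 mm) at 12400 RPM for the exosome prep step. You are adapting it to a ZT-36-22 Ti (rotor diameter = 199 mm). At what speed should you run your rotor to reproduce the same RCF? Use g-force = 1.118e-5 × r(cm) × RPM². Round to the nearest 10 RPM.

Original rotor: r = 177 mm = 17.7 cm
RCF = 1.118 × 10⁻⁵ × r × N²
RCF_original = 1.118 × 10⁻⁵ × 17.7 × (12400)² = 1.118 × 10⁻⁵ × 17.7 × 153,760,000 ≈ 30,427 × g
Your rotor: r = 199 mm / 2 = 99.5 mm = 9.95 cm
30,427 = 1.118 × 10⁻⁵ × 9.95 × N²
N² = 30,427 / (11.1241 × 10⁻⁵) = 273,523,251
N ≈ √273,523,251 ≈ 16,538.5

≈ 16540 RPM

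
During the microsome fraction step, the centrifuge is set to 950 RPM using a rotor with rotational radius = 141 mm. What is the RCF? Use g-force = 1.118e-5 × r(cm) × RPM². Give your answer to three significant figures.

RCF ≈ 142 x g

r = 141 mm = 14.1 cm
RCF = 1.118 × 10⁻⁵ × 14.1 × (950)² = 1.118 × 10⁻⁵ × 14.1 × 902,500 ≈ 142.3 × g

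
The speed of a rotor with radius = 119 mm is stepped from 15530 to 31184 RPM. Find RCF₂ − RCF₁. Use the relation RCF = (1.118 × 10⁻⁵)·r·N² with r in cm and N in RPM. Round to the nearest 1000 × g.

r = 119 mm = 11.9 cm
RCF₁ = 1.118 × 10⁻⁵ × 11.9 × (15530)² = 1.118 × 10⁻⁵ × 11.9 × 241,180,900 ≈ 32,087.2 × g
RCF₂ = 1.118 × 10⁻⁵ × 11.9 × (31184)² = 1.118 × 10⁻⁵ × 11.9 × 972,441,856 ≈ 129,375.6 × g
Increase = 129,375.6 − 32,087.2 = 97,288.4

≈ 97000 × g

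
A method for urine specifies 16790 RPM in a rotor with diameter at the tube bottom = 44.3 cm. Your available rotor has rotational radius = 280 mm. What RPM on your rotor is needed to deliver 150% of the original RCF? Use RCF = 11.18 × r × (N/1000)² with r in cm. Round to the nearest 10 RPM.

18290 RPM

Original rotor: r = 44.3 / 2 = 22.15 cm
RCF = 11.18 × r × (N/1000)²
RCF_original = 11.18 × 22.15 × (16.79)² = 11.18 × 22.15 × 281.9041 ≈ 69,809.9 × g
Target RCF = 1.5 × 69,809.9 ≈ 104,714.8 × g
Your rotor: r = 280 mm = 28.0 cm
104,714.8 = 11.18 × 28 × (N/1000)²
(N/1000)² = 104,714.8 / 313.04 = 334.5093
N = 1000 × √334.5093 ≈ 18,289.6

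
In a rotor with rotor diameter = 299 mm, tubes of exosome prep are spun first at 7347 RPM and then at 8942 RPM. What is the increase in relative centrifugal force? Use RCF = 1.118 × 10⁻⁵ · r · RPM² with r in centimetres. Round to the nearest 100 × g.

≈ 4300 × g

r = 299 mm / 2 = 149.5 mm = 14.95 cm
RCF₁ = 1.118 × 10⁻⁵ × 14.95 × (7347)² = 1.118 × 10⁻⁵ × 14.95 × 53,978,409 ≈ 9,022 × g
RCF₂ = 1.118 × 10⁻⁵ × 14.95 × (8942)² = 1.118 × 10⁻⁵ × 14.95 × 79,959,364 ≈ 13,364.5 × g
Increase = 13,364.5 − 9,022 = 4,342.5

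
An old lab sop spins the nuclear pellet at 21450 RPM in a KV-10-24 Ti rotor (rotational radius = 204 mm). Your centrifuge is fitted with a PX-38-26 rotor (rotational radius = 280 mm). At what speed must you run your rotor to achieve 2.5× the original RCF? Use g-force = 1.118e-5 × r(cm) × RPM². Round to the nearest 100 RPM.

28900 RPM

Original rotor: r = 204 mm = 20.4 cm
RCF_original = 1.118 × 10⁻⁵ × 20.4 × (21450)² = 1.118 × 10⁻⁵ × 20.4 × 460,102,500 ≈ 104,936.5 × g
Target RCF = 2.5 × 104,936.5 ≈ 262,341.2 × g
Your rotor: r = 280 mm = 28.0 cm
262,341.2 = 1.118 × 10⁻⁵ × 28 × N²
N² = 262,341.2 / (31.304 × 10⁻⁵) = 838,043,700
N ≈ √838,043,700 ≈ 28,949.0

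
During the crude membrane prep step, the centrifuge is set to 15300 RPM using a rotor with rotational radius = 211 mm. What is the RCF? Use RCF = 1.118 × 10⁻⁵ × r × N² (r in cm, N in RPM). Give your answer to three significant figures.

r = 211 mm = 21.1 cm
RCF = 1.118 × 10⁻⁵ × 21.1 × (15300)² = 1.118 × 10⁻⁵ × 21.1 × 234,090,000 ≈ 55,221.4 × g

RCF ≈ 55200 g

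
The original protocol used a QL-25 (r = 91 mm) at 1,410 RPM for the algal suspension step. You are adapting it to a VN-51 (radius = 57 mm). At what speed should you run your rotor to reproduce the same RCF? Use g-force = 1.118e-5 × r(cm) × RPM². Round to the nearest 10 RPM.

1780 RPM

Original rotor: r = 91 mm = 9.1 cm
RCF_original = 1.118 × 10⁻⁵ × 9.1 × (1410)² = 1.118 × 10⁻⁵ × 9.1 × 1,988,100 ≈ 202.3 × g
Your rotor: r = 57 mm = 5.7 cm
202.3 = 1.118 × 10⁻⁵ × 5.7 × N²
N² = 202.3 / (6.3726 × 10⁻⁵) = 3,174,528
N ≈ √3,174,528 ≈ 1,781.7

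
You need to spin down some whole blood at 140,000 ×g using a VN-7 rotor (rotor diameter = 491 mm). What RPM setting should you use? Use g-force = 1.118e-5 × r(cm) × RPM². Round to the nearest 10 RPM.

N ≈ 22580 RPM

r = 491 mm / 2 = 245.5 mm = 24.55 cm
RCF = 1.118 × 10⁻⁵ × r × N²
140,000 = 1.118 × 10⁻⁵ × 24.55 × N²
N² = 140,000 / (27.4469 × 10⁻⁵) = 510,075,819
N ≈ √510,075,819 ≈ 22,584.9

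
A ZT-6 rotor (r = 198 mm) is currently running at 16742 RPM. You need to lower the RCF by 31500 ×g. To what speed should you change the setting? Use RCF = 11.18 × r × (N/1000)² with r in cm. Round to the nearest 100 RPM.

≈ 11700 RPM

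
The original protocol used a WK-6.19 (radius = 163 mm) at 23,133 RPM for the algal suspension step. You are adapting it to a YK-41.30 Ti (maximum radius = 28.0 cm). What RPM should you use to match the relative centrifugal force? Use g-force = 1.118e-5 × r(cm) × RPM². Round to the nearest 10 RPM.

Original rotor: r = 163 mm = 16.3 cm
RCF_original = 1.118 × 10⁻⁵ × 16.3 × (23133)² = 1.118 × 10⁻⁵ × 16.3 × 535,135,689 ≈ 97,519.9 × g
97,519.9 = 1.118 × 10⁻⁵ × 28 × N²
N² = 97,519.9 / (31.304 × 10⁻⁵) = 311,525,364
N ≈ √311,525,364 ≈ 17,650.1

17650 RPM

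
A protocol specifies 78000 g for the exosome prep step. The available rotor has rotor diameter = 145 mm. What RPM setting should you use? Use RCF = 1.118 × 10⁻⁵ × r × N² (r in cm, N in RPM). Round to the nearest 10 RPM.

r = 145 mm / 2 = 72.5 mm = 7.25 cm
78,000 = 1.118 × 10⁻⁵ × 7.25 × N²
N² = 78,000 / (8.1055 × 10⁻⁵) = 962,309,543
N ≈ √962,309,543 ≈ 31,021.1

≈ 31020 RPM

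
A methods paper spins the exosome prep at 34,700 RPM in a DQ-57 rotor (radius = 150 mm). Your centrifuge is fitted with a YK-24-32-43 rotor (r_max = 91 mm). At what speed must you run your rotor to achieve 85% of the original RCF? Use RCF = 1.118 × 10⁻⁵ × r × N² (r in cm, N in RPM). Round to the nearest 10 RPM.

Original rotor: r = 150 mm = 15.0 cm
RCF_original = 1.118 × 10⁻⁵ × 15 × (34700)² = 1.118 × 10⁻⁵ × 15 × 1,204,090,000 ≈ 201,925.9 × g
Target RCF = 0.85 × 201,925.9 ≈ 171,637 × g
Your rotor: r = 91 mm = 9.1 cm
171,637 = 1.118 × 10⁻⁵ × 9.1 × N²
N² = 171,637 / (10.1738 × 10⁻⁵) = 1,687,049,087
N ≈ √1,687,049,087 ≈ 41,073.7

≈ 41070 RPM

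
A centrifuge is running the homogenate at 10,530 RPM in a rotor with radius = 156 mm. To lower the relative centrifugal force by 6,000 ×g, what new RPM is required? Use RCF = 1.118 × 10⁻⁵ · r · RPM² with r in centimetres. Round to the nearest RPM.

N₂ ≈ 8745 RPM

r = 156 mm = 15.6 cm
Current RCF = 1.118 × 10⁻⁵ × 15.6 × (10530)² = 1.118 × 10⁻⁵ × 15.6 × 110,880,900 ≈ 19,338.5 × g
Target RCF = 19,338.5 − 6,000 = 13,338.5 × g
N² = 13,338.5 / (17.4408 × 10⁻⁵) = 76,478,717
N ≈ √76,478,717 ≈ 8,745.2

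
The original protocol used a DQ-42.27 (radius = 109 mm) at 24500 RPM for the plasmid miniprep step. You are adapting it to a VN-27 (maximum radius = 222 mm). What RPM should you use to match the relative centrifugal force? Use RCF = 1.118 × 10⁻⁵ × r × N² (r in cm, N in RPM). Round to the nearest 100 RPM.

≈ 17200 RPM

Original rotor: r = 109 mm = 10.9 cm
RCF_original = 1.118 × 10⁻⁵ × 10.9 × (24500)² = 1.118 × 10⁻⁵ × 10.9 × 600,250,000 ≈ 73,147.7 × g
Your rotor: r = 222 mm = 22.2 cm
73,147.7 = 1.118 × 10⁻⁵ × 22.2 × N²
N² = 73,147.7 / (24.8196 × 10⁻⁵) = 294,717,481
N ≈ √294,717,481 ≈ 17,167.3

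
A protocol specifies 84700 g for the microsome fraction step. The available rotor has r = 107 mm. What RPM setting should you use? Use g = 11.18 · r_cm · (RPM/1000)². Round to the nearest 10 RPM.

≈ 26610 RPM

r = 107 mm = 10.7 cm
84,700 = 11.18 × 10.7 × (N/1000)²
(N/1000)² = 84,700 / 119.626 = 708.0401
N = 1000 × √708.0401 ≈ 26,609.0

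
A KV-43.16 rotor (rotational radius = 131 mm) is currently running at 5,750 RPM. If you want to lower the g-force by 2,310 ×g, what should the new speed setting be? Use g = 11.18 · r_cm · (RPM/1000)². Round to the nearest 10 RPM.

r = 131 mm = 13.1 cm
Current RCF = 11.18 × 13.1 × (5.75)² = 11.18 × 13.1 × 33.0625 ≈ 4,842.3 × g
Target RCF = 4,842.3 − 2,310 = 2,532.3 × g
(N/1000)² = 2,532.3 / 146.458 = 17.29028
N = 1000 × √17.29028 ≈ 4,158.2

4160 RPM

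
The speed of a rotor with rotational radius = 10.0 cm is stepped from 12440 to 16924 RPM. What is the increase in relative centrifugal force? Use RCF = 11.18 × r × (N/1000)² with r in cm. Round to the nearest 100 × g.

14700 × g

RCF₁ = 11.18 × 10 × (12.44)² = 11.18 × 10 × 154.7536 ≈ 17,301.5 × g
RCF₂ = 11.18 × 10 × (16.924)² = 11.18 × 10 × 286.421776 ≈ 32,022 × g
Increase = 32,022 − 17,301.5 = 14,720.5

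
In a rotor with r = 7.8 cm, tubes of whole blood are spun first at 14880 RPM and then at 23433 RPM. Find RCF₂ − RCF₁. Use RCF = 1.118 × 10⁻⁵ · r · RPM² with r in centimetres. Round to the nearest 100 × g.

RCF₁ = 1.118 × 10⁻⁵ × 7.8 × (14880)² = 1.118 × 10⁻⁵ × 7.8 × 221,414,400 ≈ 19,308.2 × g
RCF₂ = 1.118 × 10⁻⁵ × 7.8 × (23433)² = 1.118 × 10⁻⁵ × 7.8 × 549,105,489 ≈ 47,884.2 × g
Increase = 47,884.2 − 19,308.2 = 28,576

≈ 28600 x g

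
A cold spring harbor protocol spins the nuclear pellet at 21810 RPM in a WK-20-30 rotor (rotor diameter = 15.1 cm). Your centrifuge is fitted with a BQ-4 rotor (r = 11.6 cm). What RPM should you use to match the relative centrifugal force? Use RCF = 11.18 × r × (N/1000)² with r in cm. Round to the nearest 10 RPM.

Original rotor: r = 15.1 / 2 = 7.55 cm
RCF = 11.18 × r × (N/1000)²
RCF_original = 11.18 × 7.55 × (21.81)² = 11.18 × 7.55 × 475.6761 ≈ 40,151.3 × g
40,151.3 = 11.18 × 11.6 × (N/1000)²
(N/1000)² = 40,151.3 / 129.688 = 309.5992
N = 1000 × √309.5992 ≈ 17,595.4

≈ 17600 RPM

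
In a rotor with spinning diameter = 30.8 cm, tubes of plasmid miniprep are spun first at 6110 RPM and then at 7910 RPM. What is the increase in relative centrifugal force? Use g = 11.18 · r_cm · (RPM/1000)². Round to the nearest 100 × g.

r = 30.8 / 2 = 15.4 cm
RCF₁ = 11.18 × 15.4 × (6.11)² = 11.18 × 15.4 × 37.3321 ≈ 6,427.5 × g
RCF₂ = 11.18 × 15.4 × (7.91)² = 11.18 × 15.4 × 62.5681 ≈ 10,772.5 × g
Increase = 10,772.5 − 6,427.5 = 4,345

4300 ×g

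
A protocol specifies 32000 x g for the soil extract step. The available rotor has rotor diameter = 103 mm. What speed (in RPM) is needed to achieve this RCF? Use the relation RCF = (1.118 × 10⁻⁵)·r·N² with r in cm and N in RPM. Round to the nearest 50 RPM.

N ≈ 23550 RPM

r = 103 mm / 2 = 51.5 mm = 5.15 cm
32,000 = 1.118 × 10⁻⁵ × 5.15 × N²
N² = 32,000 / (5.7577 × 10⁻⁵) = 555,777,481
N ≈ √555,777,481 ≈ 23,574.9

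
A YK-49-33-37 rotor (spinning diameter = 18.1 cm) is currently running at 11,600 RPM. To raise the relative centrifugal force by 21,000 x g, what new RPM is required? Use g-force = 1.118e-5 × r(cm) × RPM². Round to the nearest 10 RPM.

r = 18.1 / 2 = 9.05 cm
Current RCF = 1.118 × 10⁻⁵ × 9.05 × (11600)² = 1.118 × 10⁻⁵ × 9.05 × 134,560,000 ≈ 13,614.6 × g
Target RCF = 13,614.6 + 21,000 = 34,614.6 × g
N² = 34,614.6 / (10.1179 × 10⁻⁵) = 342,112,494
N ≈ √342,112,494 ≈ 18,496.3

N₂ ≈ 18500 RPM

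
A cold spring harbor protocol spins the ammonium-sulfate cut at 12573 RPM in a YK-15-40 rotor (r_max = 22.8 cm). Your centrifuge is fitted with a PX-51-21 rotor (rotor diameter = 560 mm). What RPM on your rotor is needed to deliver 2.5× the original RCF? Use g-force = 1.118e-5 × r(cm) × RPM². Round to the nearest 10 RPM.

RCF = 1.118 × 10⁻⁵ × r × N²
RCF_original = 1.118 × 10⁻⁵ × 22.8 × (12573)² = 1.118 × 10⁻⁵ × 22.8 × 158,080,329 ≈ 40,295.3 × g
Target RCF = 2.5 × 40,295.3 ≈ 100,738.2 × g
Your rotor: r = 560 mm / 2 = 280 mm = 28 cm
100,738.2 = 1.118 × 10⁻⁵ × 28 × N²
N² = 100,738.2 / (31.304 × 10⁻⁵) = 321,806,159
N ≈ √321,806,159 ≈ 17,939.0

≈ 17940 RPM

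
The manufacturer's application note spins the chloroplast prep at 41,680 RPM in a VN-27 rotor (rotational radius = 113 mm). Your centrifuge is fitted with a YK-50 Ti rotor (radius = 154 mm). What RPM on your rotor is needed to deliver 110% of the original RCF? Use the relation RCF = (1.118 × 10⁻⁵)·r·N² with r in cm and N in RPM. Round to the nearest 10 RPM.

≈ 37450 RPM

Original rotor: r = 113 mm = 11.3 cm
RCF_original = 1.118 × 10⁻⁵ × 11.3 × (41680)² = 1.118 × 10⁻⁵ × 11.3 × 1,737,222,400 ≈ 219,470.3 × g
Target RCF = 1.1 × 219,470.3 ≈ 241,417.3 × g
Your rotor: r = 154 mm = 15.4 cm
241,417.3 = 1.118 × 10⁻⁵ × 15.4 × N²
N² = 241,417.3 / (17.2172 × 10⁻⁵) = 1,402,186,767
N ≈ √1,402,186,767 ≈ 37,445.8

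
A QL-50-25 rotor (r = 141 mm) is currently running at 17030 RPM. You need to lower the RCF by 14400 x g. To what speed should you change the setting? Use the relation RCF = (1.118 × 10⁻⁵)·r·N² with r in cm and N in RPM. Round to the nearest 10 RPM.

r = 141 mm = 14.1 cm
Current RCF = 1.118 × 10⁻⁵ × 14.1 × (17030)² = 1.118 × 10⁻⁵ × 14.1 × 290,020,900 ≈ 45,718.3 × g
Target RCF = 45,718.3 − 14,400 = 31,318.3 × g
N² = 31,318.3 / (15.7638 × 10⁻⁵) = 198,672,274
N ≈ √198,672,274 ≈ 14,095.1

14100 RPM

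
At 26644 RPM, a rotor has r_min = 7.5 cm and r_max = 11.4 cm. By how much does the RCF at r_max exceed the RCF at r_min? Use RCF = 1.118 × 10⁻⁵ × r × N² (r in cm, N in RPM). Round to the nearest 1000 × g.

≈ 31000 ×g

RCF_max = 1.118 × 10⁻⁵ × 11.4 × (26644)² = 1.118 × 10⁻⁵ × 11.4 × 709,902,736 ≈ 90,478.5 × g
RCF_min = 1.118 × 10⁻⁵ × 7.5 × (26644)² = 1.118 × 10⁻⁵ × 7.5 × 709,902,736 ≈ 59,525.3 × g
ΔRCF = 90,478.5 − 59,525.3 = 30,953.2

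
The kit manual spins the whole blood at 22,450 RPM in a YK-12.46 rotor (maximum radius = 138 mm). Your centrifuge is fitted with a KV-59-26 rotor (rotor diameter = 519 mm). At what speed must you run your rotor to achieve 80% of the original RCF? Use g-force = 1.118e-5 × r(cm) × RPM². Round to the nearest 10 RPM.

14640 RPM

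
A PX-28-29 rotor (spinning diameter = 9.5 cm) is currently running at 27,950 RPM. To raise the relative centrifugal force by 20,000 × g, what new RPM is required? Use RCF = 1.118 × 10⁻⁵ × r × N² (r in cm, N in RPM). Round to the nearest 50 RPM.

r = 9.5 / 2 = 4.75 cm
Current RCF = 1.118 × 10⁻⁵ × 4.75 × (27950)² = 1.118 × 10⁻⁵ × 4.75 × 781,202,500 ≈ 41,485.8 × g
Target RCF = 41,485.8 + 20,000 = 61,485.8 × g
N² = 61,485.8 / (5.3105 × 10⁻⁵) = 1,157,815,648
N ≈ √1,157,815,648 ≈ 34,026.7

34050 RPM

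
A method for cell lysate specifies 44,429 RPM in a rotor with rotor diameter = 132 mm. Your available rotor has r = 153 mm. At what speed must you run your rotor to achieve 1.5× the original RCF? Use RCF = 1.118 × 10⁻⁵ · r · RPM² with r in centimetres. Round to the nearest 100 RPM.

Original rotor: r = 132 mm / 2 = 66 mm = 6.6 cm
RCF_original = 1.118 × 10⁻⁵ × 6.6 × (44429)² = 1.118 × 10⁻⁵ × 6.6 × 1,973,936,041 ≈ 145,652.8 × g
Target RCF = 1.5 × 145,652.8 ≈ 218,479.2 × g
Your rotor: r = 153 mm = 15.3 cm
218,479.2 = 1.118 × 10⁻⁵ × 15.3 × N²
N² = 218,479.2 / (17.1054 × 10⁻⁵) = 1,277,252,797
N ≈ √1,277,252,797 ≈ 35,738.7

35700 RPM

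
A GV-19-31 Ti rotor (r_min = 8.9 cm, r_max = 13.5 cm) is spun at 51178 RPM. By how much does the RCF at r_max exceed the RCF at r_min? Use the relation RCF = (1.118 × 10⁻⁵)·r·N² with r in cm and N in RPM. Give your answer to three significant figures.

135000 ×g

RCF_max = 1.118 × 10⁻⁵ × 13.5 × (51178)² = 1.118 × 10⁻⁵ × 13.5 × 2,619,187,684 ≈ 395,314 × g
RCF_min = 1.118 × 10⁻⁵ × 8.9 × (51178)² = 1.118 × 10⁻⁵ × 8.9 × 2,619,187,684 ≈ 260,614.4 × g
ΔRCF = 395,314 − 260,614.4 = 134,699.6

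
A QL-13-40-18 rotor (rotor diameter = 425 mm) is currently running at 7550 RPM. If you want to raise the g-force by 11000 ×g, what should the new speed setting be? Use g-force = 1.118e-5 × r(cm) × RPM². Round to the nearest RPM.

r = 425 mm / 2 = 212.5 mm = 21.25 cm
Current RCF = 1.118 × 10⁻⁵ × 21.25 × (7550)² = 1.118 × 10⁻⁵ × 21.25 × 57,002,500 ≈ 13,542.4 × g
Target RCF = 13,542.4 + 11,000 = 24,542.4 × g
N² = 24,542.4 / (23.7575 × 10⁻⁵) = 103,303,799
N ≈ √103,303,799 ≈ 10,163.8

≈ 10164 RPM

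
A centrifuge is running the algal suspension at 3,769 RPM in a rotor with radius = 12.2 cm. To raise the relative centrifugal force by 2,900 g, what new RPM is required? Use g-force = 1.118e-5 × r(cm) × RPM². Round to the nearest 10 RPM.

N₂ ≈ 5960 RPM

Current RCF = 1.118 × 10⁻⁵ × 12.2 × (3769)² = 1.118 × 10⁻⁵ × 12.2 × 14,205,361 ≈ 1,937.6 × g
Target RCF = 1,937.6 + 2,900 = 4,837.6 × g
N² = 4,837.6 / (13.6396 × 10⁻⁵) = 35,467,316
N ≈ √35,467,316 ≈ 5,955.4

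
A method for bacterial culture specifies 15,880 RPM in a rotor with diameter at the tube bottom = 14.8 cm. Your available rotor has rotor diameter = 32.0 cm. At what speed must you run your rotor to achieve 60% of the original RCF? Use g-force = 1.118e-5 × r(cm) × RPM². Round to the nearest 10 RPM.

Original rotor: r = 14.8 / 2 = 7.4 cm
RCF_original = 1.118 × 10⁻⁵ × 7.4 × (15880)² = 1.118 × 10⁻⁵ × 7.4 × 252,174,400 ≈ 20,862.9 × g
Target RCF = 0.6 × 20,862.9 ≈ 12,517.7 × g
Your rotor: r = 32.0 / 2 = 16 cm
12,517.7 = 1.118 × 10⁻⁵ × 16 × N²
N² = 12,517.7 / (17.888 × 10⁻⁵) = 69,978,198
N ≈ √69,978,198 ≈ 8,365.3

≈ 8370 RPM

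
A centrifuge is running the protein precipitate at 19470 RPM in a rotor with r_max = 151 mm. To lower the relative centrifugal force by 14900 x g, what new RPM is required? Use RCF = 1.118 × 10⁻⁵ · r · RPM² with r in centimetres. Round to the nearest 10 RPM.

17050 RPM

r = 151 mm = 15.1 cm
Current RCF = 1.118 × 10⁻⁵ × 15.1 × (19470)² = 1.118 × 10⁻⁵ × 15.1 × 379,080,900 ≈ 63,995.7 × g
Target RCF = 63,995.7 − 14,900 = 49,095.7 × g
N² = 49,095.7 / (16.8818 × 10⁻⁵) = 290,820,292
N ≈ √290,820,292 ≈ 17,053.5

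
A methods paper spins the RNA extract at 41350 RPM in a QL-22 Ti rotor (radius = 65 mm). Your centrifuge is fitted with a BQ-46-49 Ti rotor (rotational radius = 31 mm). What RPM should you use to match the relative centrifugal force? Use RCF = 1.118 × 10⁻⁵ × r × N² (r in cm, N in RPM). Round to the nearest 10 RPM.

Original rotor: r = 65 mm = 6.5 cm
RCF = 1.118 × 10⁻⁵ × r × N²
RCF_original = 1.118 × 10⁻⁵ × 6.5 × (41350)² = 1.118 × 10⁻⁵ × 6.5 × 1,709,822,500 ≈ 124,252.8 × g
Your rotor: r = 31 mm = 3.1 cm
124,252.8 = 1.118 × 10⁻⁵ × 3.1 × N²
N² = 124,252.8 / (3.4658 × 10⁻⁵) = 3,585,111,663
N ≈ √3,585,111,663 ≈ 59,875.8

≈ 59880 RPM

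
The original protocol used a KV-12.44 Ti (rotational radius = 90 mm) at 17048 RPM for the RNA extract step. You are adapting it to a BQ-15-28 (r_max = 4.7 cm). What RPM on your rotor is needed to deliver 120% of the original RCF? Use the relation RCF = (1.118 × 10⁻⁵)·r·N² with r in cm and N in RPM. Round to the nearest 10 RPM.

≈ 25840 RPM

Original rotor: r = 90 mm = 9.0 cm
RCF = 1.118 × 10⁻⁵ × r × N²
RCF_original = 1.118 × 10⁻⁵ × 9 × (17048)² = 1.118 × 10⁻⁵ × 9 × 290,634,304 ≈ 29,243.6 × g
Target RCF = 1.2 × 29,243.6 ≈ 35,092.3 × g
35,092.3 = 1.118 × 10⁻⁵ × 4.7 × N²
N² = 35,092.3 / (5.2546 × 10⁻⁵) = 667,839,607
N ≈ √667,839,607 ≈ 25,842.6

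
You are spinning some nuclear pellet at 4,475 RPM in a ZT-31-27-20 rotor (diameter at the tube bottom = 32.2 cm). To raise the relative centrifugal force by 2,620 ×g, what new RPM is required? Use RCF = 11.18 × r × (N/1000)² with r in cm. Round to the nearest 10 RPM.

N₂ ≈ 5880 RPM

r = 32.2 / 2 = 16.1 cm
Current RCF = 11.18 × 16.1 × (4.475)² = 11.18 × 16.1 × 20.025625 ≈ 3,604.6 × g
Target RCF = 3,604.6 + 2,620 = 6,224.6 × g
(N/1000)² = 6,224.6 / 179.998 = 34.5815
N = 1000 × √34.5815 ≈ 5,880.6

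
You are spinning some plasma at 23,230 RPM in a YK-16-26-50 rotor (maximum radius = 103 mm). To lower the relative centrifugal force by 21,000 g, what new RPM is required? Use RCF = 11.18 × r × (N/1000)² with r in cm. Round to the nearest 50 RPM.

N₂ ≈ 18900 RPM

r = 103 mm = 10.3 cm
Current RCF = 11.18 × 10.3 × (23.23)² = 11.18 × 10.3 × 539.6329 ≈ 62,140.9 × g
Target RCF = 62,140.9 − 21,000 = 41,140.9 × g
(N/1000)² = 41,140.9 / 115.154 = 357.2685
N = 1000 × √357.2685 ≈ 18,901.5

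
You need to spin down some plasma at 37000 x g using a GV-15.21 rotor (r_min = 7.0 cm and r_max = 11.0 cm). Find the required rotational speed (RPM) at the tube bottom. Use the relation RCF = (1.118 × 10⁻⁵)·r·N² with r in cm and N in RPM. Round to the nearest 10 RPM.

N ≈ 17350 RPM

Use r_max = 11.0 cm.
37,000 = 1.118 × 10⁻⁵ × 11 × N²
N² = 37,000 / (12.298 × 10⁻⁵) = 300,861,929
N ≈ √300,861,929 ≈ 17,345.4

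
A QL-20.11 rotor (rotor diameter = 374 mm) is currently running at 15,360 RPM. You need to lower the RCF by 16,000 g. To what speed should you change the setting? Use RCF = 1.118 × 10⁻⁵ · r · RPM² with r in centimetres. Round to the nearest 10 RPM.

r = 374 mm / 2 = 187 mm = 18.7 cm
Current RCF = 1.118 × 10⁻⁵ × 18.7 × (15360)² = 1.118 × 10⁻⁵ × 18.7 × 235,929,600 ≈ 49,324.9 × g
Target RCF = 49,324.9 − 16,000 = 33,324.9 × g
N² = 33,324.9 / (20.9066 × 10⁻⁵) = 159,398,946
N ≈ √159,398,946 ≈ 12,625.3

N₂ ≈ 12630 RPM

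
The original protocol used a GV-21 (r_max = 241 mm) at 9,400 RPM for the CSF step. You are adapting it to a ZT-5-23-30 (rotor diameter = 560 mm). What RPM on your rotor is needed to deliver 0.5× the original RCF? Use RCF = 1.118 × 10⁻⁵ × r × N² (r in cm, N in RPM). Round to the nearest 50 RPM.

Original rotor: r = 241 mm = 24.1 cm
RCF_original = 1.118 × 10⁻⁵ × 24.1 × (9400)² = 1.118 × 10⁻⁵ × 24.1 × 88,360,000 ≈ 23,807.5 × g
Target RCF = 0.5 × 23,807.5 ≈ 11,903.8 × g
Your rotor: r = 560 mm / 2 = 280 mm = 28 cm
11,903.8 = 1.118 × 10⁻⁵ × 28 × N²
N² = 11,903.8 / (31.304 × 10⁻⁵) = 38,026,450
N ≈ √38,026,450 ≈ 6,166.6

6150 RPM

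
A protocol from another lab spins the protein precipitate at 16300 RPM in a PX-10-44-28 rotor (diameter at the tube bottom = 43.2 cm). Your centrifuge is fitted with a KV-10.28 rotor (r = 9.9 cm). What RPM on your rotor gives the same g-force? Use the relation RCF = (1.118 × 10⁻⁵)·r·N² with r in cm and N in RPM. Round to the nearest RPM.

≈ 24077 RPM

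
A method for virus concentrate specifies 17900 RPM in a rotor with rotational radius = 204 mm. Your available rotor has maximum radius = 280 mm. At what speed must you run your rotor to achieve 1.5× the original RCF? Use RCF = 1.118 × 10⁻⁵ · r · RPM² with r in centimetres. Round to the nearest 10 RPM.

Original rotor: r = 204 mm = 20.4 cm
RCF = 1.118 × 10⁻⁵ × r × N²
RCF_original = 1.118 × 10⁻⁵ × 20.4 × (17900)² = 1.118 × 10⁻⁵ × 20.4 × 320,410,000 ≈ 73,076.5 × g
Target RCF = 1.5 × 73,076.5 ≈ 109,614.8 × g
Your rotor: r = 280 mm = 28.0 cm
109,614.8 = 1.118 × 10⁻⁵ × 28 × N²
N² = 109,614.8 / (31.304 × 10⁻⁵) = 350,162,280
N ≈ √350,162,280 ≈ 18,712.6

≈ 18710 RPM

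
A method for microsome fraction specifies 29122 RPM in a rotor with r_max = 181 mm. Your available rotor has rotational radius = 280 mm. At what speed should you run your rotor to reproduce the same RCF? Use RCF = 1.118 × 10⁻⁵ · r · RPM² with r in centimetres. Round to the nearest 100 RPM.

Original rotor: r = 181 mm = 18.1 cm
RCF_original = 1.118 × 10⁻⁵ × 18.1 × (29122)² = 1.118 × 10⁻⁵ × 18.1 × 848,090,884 ≈ 171,618 × g
Your rotor: r = 280 mm = 28.0 cm
171,618 = 1.118 × 10⁻⁵ × 28 × N²
N² = 171,618 / (31.304 × 10⁻⁵) = 548,230,258
N ≈ √548,230,258 ≈ 23,414.3

23400 RPM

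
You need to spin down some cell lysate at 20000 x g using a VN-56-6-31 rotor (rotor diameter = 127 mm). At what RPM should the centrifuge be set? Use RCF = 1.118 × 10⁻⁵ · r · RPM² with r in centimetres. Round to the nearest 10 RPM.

r = 127 mm / 2 = 63.5 mm = 6.35 cm
RCF = 1.118 × 10⁻⁵ × r × N²
20,000 = 1.118 × 10⁻⁵ × 6.35 × N²
N² = 20,000 / (7.0993 × 10⁻⁵) = 281,717,916
N ≈ √281,717,916 ≈ 16,784.5

16780 RPM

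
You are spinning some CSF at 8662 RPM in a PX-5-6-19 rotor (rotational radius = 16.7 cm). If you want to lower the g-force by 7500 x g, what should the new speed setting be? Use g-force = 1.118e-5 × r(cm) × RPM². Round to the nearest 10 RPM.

Current RCF = 1.118 × 10⁻⁵ × 16.7 × (8662)² = 1.118 × 10⁻⁵ × 16.7 × 75,030,244 ≈ 14,008.6 × g
Target RCF = 14,008.6 − 7,500 = 6,508.6 × g
N² = 6,508.6 / (18.6706 × 10⁻⁵) = 34,860,154
N ≈ √34,860,154 ≈ 5,904.2

N₂ ≈ 5900 RPM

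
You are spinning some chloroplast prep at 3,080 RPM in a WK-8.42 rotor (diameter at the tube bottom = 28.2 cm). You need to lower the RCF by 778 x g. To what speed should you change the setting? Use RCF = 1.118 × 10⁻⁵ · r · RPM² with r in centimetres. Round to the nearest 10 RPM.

r = 28.2 / 2 = 14.1 cm
Current RCF = 1.118 × 10⁻⁵ × 14.1 × (3080)² = 1.118 × 10⁻⁵ × 14.1 × 9,486,400 ≈ 1,495.4 × g
Target RCF = 1,495.4 − 778 = 717.4 × g
N² = 717.4 / (15.7638 × 10⁻⁵) = 4,550,933
N ≈ √4,550,933 ≈ 2,133.3

N₂ ≈ 2130 RPM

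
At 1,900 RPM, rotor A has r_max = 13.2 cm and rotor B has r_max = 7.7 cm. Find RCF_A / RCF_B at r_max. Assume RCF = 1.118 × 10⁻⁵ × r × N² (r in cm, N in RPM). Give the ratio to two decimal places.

1.71

At fixed N, RCF ∝ r, so RCF_A/RCF_B = r_A/r_B = 13.2 / 7.7 = 1.7143.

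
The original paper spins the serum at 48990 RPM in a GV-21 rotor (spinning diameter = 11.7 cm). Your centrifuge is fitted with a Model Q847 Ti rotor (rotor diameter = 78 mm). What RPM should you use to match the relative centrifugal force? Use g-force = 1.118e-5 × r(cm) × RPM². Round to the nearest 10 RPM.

≈ 60000 RPM

Original rotor: r = 11.7 / 2 = 5.85 cm
RCF = 1.118 × 10⁻⁵ × r × N²
RCF_original = 1.118 × 10⁻⁵ × 5.85 × (48990)² = 1.118 × 10⁻⁵ × 5.85 × 2,400,020,100 ≈ 156,968.5 × g
Your rotor: r = 78 mm / 2 = 39 mm = 3.9 cm
156,968.5 = 1.118 × 10⁻⁵ × 3.9 × N²
N² = 156,968.5 / (4.3602 × 10⁻⁵) = 3,600,029,815
N ≈ √3,600,029,815 ≈ 60,000.2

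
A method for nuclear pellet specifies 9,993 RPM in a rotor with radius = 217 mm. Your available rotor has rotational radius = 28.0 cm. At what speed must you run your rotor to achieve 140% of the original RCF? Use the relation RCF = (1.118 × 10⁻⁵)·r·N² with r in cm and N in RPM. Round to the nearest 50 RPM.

Original rotor: r = 217 mm = 21.7 cm
RCF_original = 1.118 × 10⁻⁵ × 21.7 × (9993)² = 1.118 × 10⁻⁵ × 21.7 × 99,860,049 ≈ 24,226.6 × g
Target RCF = 1.4 × 24,226.6 ≈ 33,917.2 × g
33,917.2 = 1.118 × 10⁻⁵ × 28 × N²
N² = 33,917.2 / (31.304 × 10⁻⁵) = 108,347,815
N ≈ √108,347,815 ≈ 10,409.0

≈ 10400 RPM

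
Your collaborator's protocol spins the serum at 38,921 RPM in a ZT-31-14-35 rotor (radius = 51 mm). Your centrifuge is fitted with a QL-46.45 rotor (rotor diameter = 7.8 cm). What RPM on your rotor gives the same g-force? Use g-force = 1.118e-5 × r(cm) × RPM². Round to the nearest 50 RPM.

Original rotor: r = 51 mm = 5.1 cm
RCF_original = 1.118 × 10⁻⁵ × 5.1 × (38921)² = 1.118 × 10⁻⁵ × 5.1 × 1,514,844,241 ≈ 86,373.4 × g
Your rotor: r = 7.8 / 2 = 3.9 cm
86,373.4 = 1.118 × 10⁻⁵ × 3.9 × N²
N² = 86,373.4 / (4.3602 × 10⁻⁵) = 1,980,950,415
N ≈ √1,980,950,415 ≈ 44,507.9

≈ 44500 RPM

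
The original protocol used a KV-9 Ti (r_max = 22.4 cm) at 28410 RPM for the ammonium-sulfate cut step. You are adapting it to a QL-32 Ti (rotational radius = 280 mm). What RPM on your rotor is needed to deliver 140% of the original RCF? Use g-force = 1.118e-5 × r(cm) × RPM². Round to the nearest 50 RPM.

30050 RPM

RCF = 1.118 × 10⁻⁵ × r × N²
RCF_original = 1.118 × 10⁻⁵ × 22.4 × (28410)² = 1.118 × 10⁻⁵ × 22.4 × 807,128,100 ≈ 202,130.7 × g
Target RCF = 1.4 × 202,130.7 ≈ 282,983 × g
Your rotor: r = 280 mm = 28.0 cm
282,983 = 1.118 × 10⁻⁵ × 28 × N²
N² = 282,983 / (31.304 × 10⁻⁵) = 903,983,516
N ≈ √903,983,516 ≈ 30,066.3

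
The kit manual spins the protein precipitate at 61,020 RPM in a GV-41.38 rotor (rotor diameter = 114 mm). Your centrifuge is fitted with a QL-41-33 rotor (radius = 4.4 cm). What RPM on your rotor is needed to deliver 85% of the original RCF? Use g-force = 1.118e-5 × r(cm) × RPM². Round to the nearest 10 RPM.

≈ 64030 RPM

Original rotor: r = 114 mm / 2 = 57 mm = 5.7 cm
RCF = 1.118 × 10⁻⁵ × r × N²
RCF_original = 1.118 × 10⁻⁵ × 5.7 × (61020)² = 1.118 × 10⁻⁵ × 5.7 × 3,723,440,400 ≈ 237,280 × g
Target RCF = 0.85 × 237,280 ≈ 201,688 × g
201,688 = 1.118 × 10⁻⁵ × 4.4 × N²
N² = 201,688 / (4.9192 × 10⁻⁵) = 4,100,016,263
N ≈ √4,100,016,263 ≈ 64,031.4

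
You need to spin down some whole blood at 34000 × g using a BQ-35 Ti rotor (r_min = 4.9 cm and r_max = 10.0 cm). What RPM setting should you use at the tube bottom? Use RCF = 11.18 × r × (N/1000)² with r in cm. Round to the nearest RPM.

N ≈ 17439 RPM

Use r_max = 10.0 cm.
34,000 = 11.18 × 10 × (N/1000)²
(N/1000)² = 34,000 / 111.8 = 304.1145
N = 1000 × √304.1145 ≈ 17,438.9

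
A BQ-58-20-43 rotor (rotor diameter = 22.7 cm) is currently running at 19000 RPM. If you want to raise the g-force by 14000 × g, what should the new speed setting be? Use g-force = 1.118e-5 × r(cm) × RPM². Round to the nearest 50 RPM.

r = 22.7 / 2 = 11.35 cm
Current RCF = 1.118 × 10⁻⁵ × 11.35 × (19000)² = 1.118 × 10⁻⁵ × 11.35 × 361,000,000 ≈ 45,808.4 × g
Target RCF = 45,808.4 + 14,000 = 59,808.4 × g
N² = 59,808.4 / (12.6893 × 10⁻⁵) = 471,329,388
N ≈ √471,329,388 ≈ 21,710.1

≈ 21700 RPM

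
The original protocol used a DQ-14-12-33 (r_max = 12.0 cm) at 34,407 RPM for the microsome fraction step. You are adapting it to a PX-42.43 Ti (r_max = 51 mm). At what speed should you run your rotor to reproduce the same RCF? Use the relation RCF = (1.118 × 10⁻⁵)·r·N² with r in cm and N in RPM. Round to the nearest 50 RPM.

52800 RPM

RCF_original = 1.118 × 10⁻⁵ × 12 × (34407)² = 1.118 × 10⁻⁵ × 12 × 1,183,841,649 ≈ 158,824.2 × g
Your rotor: r = 51 mm = 5.1 cm
158,824.2 = 1.118 × 10⁻⁵ × 5.1 × N²
N² = 158,824.2 / (5.7018 × 10⁻⁵) = 2,785,509,839
N ≈ √2,785,509,839 ≈ 52,777.9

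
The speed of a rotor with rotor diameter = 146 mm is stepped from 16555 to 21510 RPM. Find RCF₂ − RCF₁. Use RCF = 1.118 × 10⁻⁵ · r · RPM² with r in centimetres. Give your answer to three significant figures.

r = 146 mm / 2 = 73 mm = 7.3 cm
RCF₁ = 1.118 × 10⁻⁵ × 7.3 × (16555)² = 1.118 × 10⁻⁵ × 7.3 × 274,068,025 ≈ 22,367.8 × g
RCF₂ = 1.118 × 10⁻⁵ × 7.3 × (21510)² = 1.118 × 10⁻⁵ × 7.3 × 462,680,100 ≈ 37,761.2 × g
Increase = 37,761.2 − 22,367.8 = 15,393.4

≈ 15400 × g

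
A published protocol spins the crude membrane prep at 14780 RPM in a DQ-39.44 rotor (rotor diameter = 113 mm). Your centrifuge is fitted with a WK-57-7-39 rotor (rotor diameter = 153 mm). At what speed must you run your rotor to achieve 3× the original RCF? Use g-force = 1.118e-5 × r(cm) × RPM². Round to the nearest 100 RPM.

22000 RPM

Original rotor: r = 113 mm / 2 = 56.5 mm = 5.65 cm
RCF_original = 1.118 × 10⁻⁵ × 5.65 × (14780)² = 1.118 × 10⁻⁵ × 5.65 × 218,448,400 ≈ 13,798.7 × g
Target RCF = 3 × 13,798.7 ≈ 41,396.1 × g
Your rotor: r = 153 mm / 2 = 76.5 mm = 7.65 cm
41,396.1 = 1.118 × 10⁻⁵ × 7.65 × N²
N² = 41,396.1 / (8.5527 × 10⁻⁵) = 484,012,066
N ≈ √484,012,066 ≈ 22,000.3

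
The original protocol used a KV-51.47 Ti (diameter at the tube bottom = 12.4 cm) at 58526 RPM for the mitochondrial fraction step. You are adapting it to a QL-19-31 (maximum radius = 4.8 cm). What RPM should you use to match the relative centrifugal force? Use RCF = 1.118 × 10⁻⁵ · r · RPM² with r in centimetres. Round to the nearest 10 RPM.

66520 RPM

Original rotor: r = 12.4 / 2 = 6.2 cm
RCF = 1.118 × 10⁻⁵ × r × N²
RCF_original = 1.118 × 10⁻⁵ × 6.2 × (58526)² = 1.118 × 10⁻⁵ × 6.2 × 3,425,292,676 ≈ 237,427.6 × g
237,427.6 = 1.118 × 10⁻⁵ × 4.8 × N²
N² = 237,427.6 / (5.3664 × 10⁻⁵) = 4,424,336,613
N ≈ √4,424,336,613 ≈ 66,515.7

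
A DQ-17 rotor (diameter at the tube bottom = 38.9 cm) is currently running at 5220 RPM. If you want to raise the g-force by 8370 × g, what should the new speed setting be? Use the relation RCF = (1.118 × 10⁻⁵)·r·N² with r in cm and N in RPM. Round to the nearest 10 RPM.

r = 38.9 / 2 = 19.45 cm
Current RCF = 1.118 × 10⁻⁵ × 19.45 × (5220)² = 1.118 × 10⁻⁵ × 19.45 × 27,248,400 ≈ 5,925.2 × g
Target RCF = 5,925.2 + 8,370 = 14,295.2 × g
N² = 14,295.2 / (21.7451 × 10⁻⁵) = 65,739,868
N ≈ √65,739,868 ≈ 8,108.0

≈ 8110 RPM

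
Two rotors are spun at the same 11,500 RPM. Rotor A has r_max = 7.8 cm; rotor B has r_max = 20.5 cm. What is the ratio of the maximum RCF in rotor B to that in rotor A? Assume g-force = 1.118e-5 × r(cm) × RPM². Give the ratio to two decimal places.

At fixed N, RCF ∝ r, so RCF_B/RCF_A = r_B/r_A = 20.5 / 7.8 = 2.6282.

2.63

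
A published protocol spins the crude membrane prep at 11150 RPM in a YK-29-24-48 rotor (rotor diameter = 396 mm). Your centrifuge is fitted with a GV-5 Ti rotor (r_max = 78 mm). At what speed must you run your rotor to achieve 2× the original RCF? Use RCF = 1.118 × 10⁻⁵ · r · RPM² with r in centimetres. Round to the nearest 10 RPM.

Original rotor: r = 396 mm / 2 = 198 mm = 19.8 cm
RCF = 1.118 × 10⁻⁵ × r × N²
RCF_original = 1.118 × 10⁻⁵ × 19.8 × (11150)² = 1.118 × 10⁻⁵ × 19.8 × 124,322,500 ≈ 27,520.5 × g
Target RCF = 2 × 27,520.5 ≈ 55,041 × g
Your rotor: r = 78 mm = 7.8 cm
55,041 = 1.118 × 10⁻⁵ × 7.8 × N²
N² = 55,041 / (8.7204 × 10⁻⁵) = 631,175,175
N ≈ √631,175,175 ≈ 25,123.2

25120 RPM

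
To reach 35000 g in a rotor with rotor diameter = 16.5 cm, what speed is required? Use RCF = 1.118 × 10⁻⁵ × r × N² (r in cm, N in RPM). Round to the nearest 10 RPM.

19480 RPM

r = 16.5 / 2 = 8.25 cm
RCF = 1.118 × 10⁻⁵ × r × N²
35,000 = 1.118 × 10⁻⁵ × 8.25 × N²
N² = 35,000 / (9.2235 × 10⁻⁵) = 379,465,496
N ≈ √379,465,496 ≈ 19,479.9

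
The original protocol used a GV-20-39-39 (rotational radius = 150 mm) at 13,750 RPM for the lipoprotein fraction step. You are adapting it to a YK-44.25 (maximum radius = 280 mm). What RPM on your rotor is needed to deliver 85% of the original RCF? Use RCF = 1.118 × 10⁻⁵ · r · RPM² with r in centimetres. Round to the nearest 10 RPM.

9280 RPM

Original rotor: r = 150 mm = 15.0 cm
RCF = 1.118 × 10⁻⁵ × r × N²
RCF_original = 1.118 × 10⁻⁵ × 15 × (13750)² = 1.118 × 10⁻⁵ × 15 × 189,062,500 ≈ 31,705.8 × g
Target RCF = 0.85 × 31,705.8 ≈ 26,949.9 × g
Your rotor: r = 280 mm = 28.0 cm
26,949.9 = 1.118 × 10⁻⁵ × 28 × N²
N² = 26,949.9 / (31.304 × 10⁻⁵) = 86,090,915
N ≈ √86,090,915 ≈ 9,278.5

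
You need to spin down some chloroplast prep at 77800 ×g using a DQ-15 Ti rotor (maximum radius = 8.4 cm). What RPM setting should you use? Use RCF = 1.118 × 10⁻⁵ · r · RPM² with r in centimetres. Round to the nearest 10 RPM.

77,800 = 1.118 × 10⁻⁵ × 8.4 × N²
N² = 77,800 / (9.3912 × 10⁻⁵) = 828,435,131
N ≈ √828,435,131 ≈ 28,782.5

28780 RPM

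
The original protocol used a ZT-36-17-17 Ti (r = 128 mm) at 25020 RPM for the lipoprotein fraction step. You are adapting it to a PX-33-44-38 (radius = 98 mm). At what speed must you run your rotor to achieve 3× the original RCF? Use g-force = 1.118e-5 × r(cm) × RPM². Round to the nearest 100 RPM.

≈ 49500 RPM

Original rotor: r = 128 mm = 12.8 cm
RCF_original = 1.118 × 10⁻⁵ × 12.8 × (25020)² = 1.118 × 10⁻⁵ × 12.8 × 626,000,400 ≈ 89,583.2 × g
Target RCF = 3 × 89,583.2 ≈ 268,749.6 × g
Your rotor: r = 98 mm = 9.8 cm
268,749.6 = 1.118 × 10⁻⁵ × 9.8 × N²
N² = 268,749.6 / (10.9564 × 10⁻⁵) = 2,452,900,588
N ≈ √2,452,900,588 ≈ 49,526.8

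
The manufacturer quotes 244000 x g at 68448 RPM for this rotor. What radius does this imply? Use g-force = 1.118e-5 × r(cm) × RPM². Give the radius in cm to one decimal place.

r ≈ 4.7 cm

RCF = 1.118 × 10⁻⁵ × r × N²
244000 = 1.118 × 10⁻⁵ × r × (68448)²
r = 244000 / (1.118 × 10⁻⁵ × 4,685,128,704) = 244000 / 52379.74 ≈ 4.658 cm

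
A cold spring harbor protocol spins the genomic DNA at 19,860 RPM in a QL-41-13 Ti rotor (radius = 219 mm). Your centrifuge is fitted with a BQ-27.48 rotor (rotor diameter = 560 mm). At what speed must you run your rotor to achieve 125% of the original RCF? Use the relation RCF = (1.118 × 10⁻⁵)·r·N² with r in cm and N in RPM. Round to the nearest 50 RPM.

≈ 19650 RPM

Original rotor: r = 219 mm = 21.9 cm
RCF_original = 1.118 × 10⁻⁵ × 21.9 × (19860)² = 1.118 × 10⁻⁵ × 21.9 × 394,419,600 ≈ 96,570.5 × g
Target RCF = 1.25 × 96,570.5 ≈ 120,713.1 × g
Your rotor: r = 560 mm / 2 = 280 mm = 28 cm
120,713.1 = 1.118 × 10⁻⁵ × 28 × N²
N² = 120,713.1 / (31.304 × 10⁻⁵) = 385,615,576
N ≈ √385,615,576 ≈ 19,637.1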